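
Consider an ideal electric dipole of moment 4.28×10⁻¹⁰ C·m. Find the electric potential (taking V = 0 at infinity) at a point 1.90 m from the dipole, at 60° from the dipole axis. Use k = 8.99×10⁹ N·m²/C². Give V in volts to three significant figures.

V ≈ 0.533 V

The dipole potential is V = kp cosθ / r².
V = (8.99×10⁹)(4.28×10⁻¹⁰)·cos60° / (1.90)² = 0.5329 V.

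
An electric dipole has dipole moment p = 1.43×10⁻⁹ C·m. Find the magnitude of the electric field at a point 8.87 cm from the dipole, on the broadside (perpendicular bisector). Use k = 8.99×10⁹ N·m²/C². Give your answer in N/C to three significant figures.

E ≈ 1.84×10⁴ N/C

In the equatorial plane E = kp/r³.
E = (8.99×10⁹)(1.43×10⁻⁹) / (0.0887)³ = 1.842×10⁴ N/C.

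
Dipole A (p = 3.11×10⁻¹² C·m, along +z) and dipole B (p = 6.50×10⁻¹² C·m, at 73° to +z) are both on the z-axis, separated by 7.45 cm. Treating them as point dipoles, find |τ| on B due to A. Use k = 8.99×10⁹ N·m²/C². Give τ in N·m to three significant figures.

τ ≈ 8.41×10⁻¹⁰ N·m

The second dipole sits on the axis of the first, so the field there is axial: E₁ = 2kp₁/r³ along +z.
E₁ = 2(8.99×10⁹)(3.11×10⁻¹²)/(0.0745)³ = 135.2 N/C.
Torque on the second dipole: τ = p₂ E₁ sinθ.
τ = (6.50×10⁻¹²)(135.2)·sin73° = 8.406×10⁻¹⁰ N·m.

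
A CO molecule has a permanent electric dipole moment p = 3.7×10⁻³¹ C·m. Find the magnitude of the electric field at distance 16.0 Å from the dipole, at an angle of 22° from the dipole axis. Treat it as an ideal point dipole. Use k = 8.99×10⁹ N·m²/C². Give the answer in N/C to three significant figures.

At angle θ the dipole field magnitude is E = (kp/r³)·√(1 + 3cos²θ).
kp/r³ = (8.99×10⁹)(3.70×10⁻³¹) / (1.60×10⁻⁹)³ = 8.121×10⁵ N/C.
√(1 + 3cos²22°) = √(1 + 3·0.8597) = √3.5790 ≈ 1.8918.
E ≈ 8.121×10⁵ × 1.892 = 1.536×10⁶ N/C.

E ≈ 1.54×10⁶ N/C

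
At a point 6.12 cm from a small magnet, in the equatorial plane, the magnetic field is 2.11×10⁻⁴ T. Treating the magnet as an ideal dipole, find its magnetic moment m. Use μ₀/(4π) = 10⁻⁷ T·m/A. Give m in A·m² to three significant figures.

m ≈ 0.484 A·m²

In the equatorial plane B = (μ₀/4π)·m/r³, so m = Br³·4π/(μ₀).
m = (2.11×10⁻⁴)·(0.0612)³ / (10⁻⁷) = 0.4837 A·m².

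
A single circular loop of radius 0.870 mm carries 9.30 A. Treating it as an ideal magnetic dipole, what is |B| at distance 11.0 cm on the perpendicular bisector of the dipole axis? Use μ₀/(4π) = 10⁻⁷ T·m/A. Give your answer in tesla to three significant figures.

B ≈ 1.66×10⁻⁹ T

Magnetic moment m = IA = Iπa² = (9.30)·π·(8.70×10⁻⁴)² = 2.211×10⁻⁵ A·m².
In the equatorial plane B = (μ₀/4π)·m/r³ (half the axial value).
B = (10⁻⁷)·(2.211×10⁻⁵) / (0.110)³ = 1.661×10⁻⁹ T.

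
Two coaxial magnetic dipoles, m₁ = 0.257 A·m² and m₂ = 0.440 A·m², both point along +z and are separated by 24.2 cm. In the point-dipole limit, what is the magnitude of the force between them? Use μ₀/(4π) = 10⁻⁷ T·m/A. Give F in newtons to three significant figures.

F ≈ 1.98×10⁻⁵ N

On-axis B of dipole 1: B = (μ₀/4π)·2m₁/r³. Force on dipole 2: F = m₂·dB/dr.
dB/dr = −(μ₀/4π)·6m₁/r⁴, so |F| = (μ₀/4π)·6m₁m₂/r⁴.
F = 6(10⁻⁷)(0.257)(0.440)/(0.242)⁴ = 1.978×10⁻⁵ N.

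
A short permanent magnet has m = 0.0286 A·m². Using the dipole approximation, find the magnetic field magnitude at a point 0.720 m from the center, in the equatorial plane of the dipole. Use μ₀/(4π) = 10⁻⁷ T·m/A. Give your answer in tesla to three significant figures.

In the equatorial plane B = (μ₀/4π)·m/r³ (half the axial value).
B = (10⁻⁷)·(0.0286) / (0.720)³ = 7.662×10⁻⁹ T.

B ≈ 7.66×10⁻⁹ T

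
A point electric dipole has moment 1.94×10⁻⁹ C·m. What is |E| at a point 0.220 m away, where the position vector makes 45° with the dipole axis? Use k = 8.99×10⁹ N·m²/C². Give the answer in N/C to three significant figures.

E ≈ 2590 N/C

At angle θ the dipole field magnitude is E = (kp/r³)·√(1 + 3cos²θ).
kp/r³ = (8.99×10⁹)(1.94×10⁻⁹) / (0.220)³ = 1638 N/C.
√(1 + 3cos²45°) = √(1 + 3·0.5000) = √2.5000 ≈ 1.5811.
E ≈ 1638 × 1.581 = 2590 N/C.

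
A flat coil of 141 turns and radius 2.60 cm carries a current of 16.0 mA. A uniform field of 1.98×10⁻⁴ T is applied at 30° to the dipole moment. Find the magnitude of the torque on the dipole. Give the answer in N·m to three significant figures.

τ ≈ 4.74×10⁻⁷ N·m

m = NIA = NIπa² = 141·(0.0160)·π·(0.0260)² = 0.004791 A·m².
Torque on a magnetic dipole: τ = mB sinθ.
τ = (0.004791)(1.98×10⁻⁴)·sin30° = 4.743×10⁻⁷ N·m.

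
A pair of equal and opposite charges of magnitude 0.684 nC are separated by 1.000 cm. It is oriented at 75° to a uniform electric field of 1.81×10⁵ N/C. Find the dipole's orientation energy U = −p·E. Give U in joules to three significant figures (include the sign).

U ≈ -3.20×10⁻⁷ J

Dipole moment p = qd = (6.84×10⁻¹⁰ C)(0.0100 m) = 6.84×10⁻¹² C·m.
U = −p·E = −pE cosθ.
U = −(6.84×10⁻¹²)(1.81×10⁵)·cos75° = -3.204×10⁻⁷ J.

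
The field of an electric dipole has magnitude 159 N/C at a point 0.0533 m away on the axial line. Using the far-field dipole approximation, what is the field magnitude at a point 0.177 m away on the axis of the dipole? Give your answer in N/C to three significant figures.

Dipole fields scale as 1/r³ in the far field; the geometry is the same at both points.
E₂ = E₁ · (r₁/r₂)³ = 159 · (0.0533/0.177)³.
(r₁/r₂)³ = (0.3011)³ = 0.02731.
E₂ ≈ 4.342 N/C.

E ≈ 4.34 N/C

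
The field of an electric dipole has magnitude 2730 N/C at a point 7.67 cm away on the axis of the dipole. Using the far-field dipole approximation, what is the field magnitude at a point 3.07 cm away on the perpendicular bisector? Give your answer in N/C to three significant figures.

E ≈ 2.13×10⁴ N/C

Dipole fields scale as 1/r³ in the far field.
The axial field is twice the equatorial field at the same r, so the geometry factor is 1/2.
E₂ = E₁ · (1/2) · (r₁/r₂)³ = 2730 · 0.5 · (7.67/3.07)³.
(r₁/r₂)³ = (2.498)³ = 15.59.
E₂ ≈ 2.129×10⁴ N/C.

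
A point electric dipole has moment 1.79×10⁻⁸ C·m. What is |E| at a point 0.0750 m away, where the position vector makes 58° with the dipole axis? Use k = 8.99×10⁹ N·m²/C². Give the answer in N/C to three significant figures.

E ≈ 5.18×10⁵ N/C

At angle θ the dipole field magnitude is E = (kp/r³)·√(1 + 3cos²θ).
kp/r³ = (8.99×10⁹)(1.79×10⁻⁸) / (0.0750)³ = 3.814×10⁵ N/C.
√(1 + 3cos²58°) = √(1 + 3·0.2808) = √1.8424 ≈ 1.3574.
E ≈ 3.814×10⁵ × 1.357 = 5.178×10⁵ N/C.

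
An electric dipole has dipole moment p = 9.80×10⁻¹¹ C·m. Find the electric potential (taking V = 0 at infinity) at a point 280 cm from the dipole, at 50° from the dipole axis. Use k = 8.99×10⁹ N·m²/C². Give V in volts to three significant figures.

V ≈ 0.0722 V

The dipole potential is V = kp cosθ / r².
V = (8.99×10⁹)(9.80×10⁻¹¹)·cos50° / (2.80)² = 0.07223 V.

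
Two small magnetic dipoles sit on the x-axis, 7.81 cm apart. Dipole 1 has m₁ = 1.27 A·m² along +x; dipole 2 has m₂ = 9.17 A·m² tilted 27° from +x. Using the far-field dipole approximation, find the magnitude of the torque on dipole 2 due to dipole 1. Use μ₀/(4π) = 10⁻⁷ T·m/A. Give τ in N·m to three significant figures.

τ ≈ 0.00222 N·m

Dipole B is on the axis of dipole A, so B₁ there is axial: B₁ = (μ₀/4π)·2m₁/r³ along +x.
B₁ = 2(10⁻⁷)(1.27)/(0.0781)³ = 5.332×10⁻⁴ T.
τ = m₂ B₁ sinθ.
τ = (9.17)(5.332×10⁻⁴)·sin27° = 0.002220 N·m.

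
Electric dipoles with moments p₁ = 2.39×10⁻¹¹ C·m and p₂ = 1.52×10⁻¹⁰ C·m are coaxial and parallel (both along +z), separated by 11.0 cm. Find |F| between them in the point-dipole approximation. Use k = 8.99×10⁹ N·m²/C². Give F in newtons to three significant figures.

On-axis field of dipole 1 at distance r: E = 2kp₁/r³. Force on dipole 2 is F = p₂·dE/dr (gradient along axis).
dE/dr = −6kp₁/r⁴, so |F| = 6kp₁p₂/r⁴ (attractive for aligned moments).
F = 6(8.99×10⁹)(2.39×10⁻¹¹)(1.52×10⁻¹⁰)/(0.110)⁴ = 1.338×10⁻⁶ N.

F ≈ 1.34×10⁻⁶ N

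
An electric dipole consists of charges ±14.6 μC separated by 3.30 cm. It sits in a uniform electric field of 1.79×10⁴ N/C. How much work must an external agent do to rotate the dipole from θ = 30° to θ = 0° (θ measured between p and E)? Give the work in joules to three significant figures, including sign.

Dipole moment p = qd = (1.46×10⁻⁵ C)(0.0330 m) = 4.818×10⁻⁷ C·m.
W_ext = ΔU = U(θ₂) − U(θ₁) = −pE cosθ₂ − (−pE cosθ₁) = pE(cosθ₁ − cosθ₂).
W = (4.818×10⁻⁷)(1.79×10⁴)·(cos30° − cos0°) = (0.008624)·(-0.1340) = -0.001155 J.

W ≈ -0.00116 J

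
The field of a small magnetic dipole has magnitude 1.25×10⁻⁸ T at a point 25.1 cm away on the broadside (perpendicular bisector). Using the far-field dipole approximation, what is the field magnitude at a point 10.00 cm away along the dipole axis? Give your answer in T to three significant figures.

Dipole fields scale as 1/r³ in the far field.
The axial field is twice the equatorial field at the same r, so the geometry factor is 2/1.
B₂ = B₁ · (2/1) · (r₁/r₂)³ = 1.25×10⁻⁸ · 2 · (25.1/10.00)³.
(r₁/r₂)³ = (2.51)³ = 15.81.
B₂ ≈ 3.953×10⁻⁷ T.

B ≈ 3.95×10⁻⁷ T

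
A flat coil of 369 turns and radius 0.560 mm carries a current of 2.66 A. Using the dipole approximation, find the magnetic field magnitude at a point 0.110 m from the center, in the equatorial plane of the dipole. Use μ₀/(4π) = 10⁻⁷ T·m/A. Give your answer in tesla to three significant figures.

B ≈ 7.27×10⁻⁸ T

m = NIA = NIπa² = 369·(2.66)·π·(5.60×10⁻⁴)² = 9.67×10⁻⁴ A·m².
In the equatorial plane B = (μ₀/4π)·m/r³ (half the axial value).
B = (10⁻⁷)·(9.67×10⁻⁴) / (0.110)³ = 7.265×10⁻⁸ T.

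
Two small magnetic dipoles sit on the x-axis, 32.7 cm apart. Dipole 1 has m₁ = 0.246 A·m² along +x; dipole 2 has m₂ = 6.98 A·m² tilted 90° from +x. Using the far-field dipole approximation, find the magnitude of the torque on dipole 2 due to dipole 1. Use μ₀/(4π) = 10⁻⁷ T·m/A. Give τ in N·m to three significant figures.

τ ≈ 9.82×10⁻⁶ N·m

Dipole B is on the axis of dipole A, so B₁ there is axial: B₁ = (μ₀/4π)·2m₁/r³ along +x.
B₁ = 2(10⁻⁷)(0.246)/(0.327)³ = 1.407×10⁻⁶ T.
τ = m₂ B₁ sinθ.
τ = (6.98)(1.407×10⁻⁶)·sin90° = 9.821×10⁻⁶ N·m.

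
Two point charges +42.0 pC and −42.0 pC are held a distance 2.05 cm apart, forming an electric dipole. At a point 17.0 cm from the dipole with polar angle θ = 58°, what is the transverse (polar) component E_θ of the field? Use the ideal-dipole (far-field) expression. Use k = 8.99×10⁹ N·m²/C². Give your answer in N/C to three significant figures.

E_θ ≈ 1.34 N/C

Dipole moment p = qd = (4.20×10⁻¹¹ C)(0.0205 m) = 8.61×10⁻¹³ C·m.
For a dipole, E_θ = (kp sinθ)/r³.
kp/r³ = (8.99×10⁹)(8.61×10⁻¹³)/(0.170)³ = 1.575 N/C.
E_θ = 1.575·sin58° = 1.336 N/C.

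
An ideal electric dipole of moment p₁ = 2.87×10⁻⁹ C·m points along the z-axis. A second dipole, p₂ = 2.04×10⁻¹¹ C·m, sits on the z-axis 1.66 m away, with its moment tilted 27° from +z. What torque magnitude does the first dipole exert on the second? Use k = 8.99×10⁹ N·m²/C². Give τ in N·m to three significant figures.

τ ≈ 1.04×10⁻¹⁰ N·m

The second dipole sits on the axis of the first, so the field there is axial: E₁ = 2kp₁/r³ along +z.
E₁ = 2(8.99×10⁹)(2.87×10⁻⁹)/(1.66)³ = 11.28 N/C.
Torque on the second dipole: τ = p₂ E₁ sinθ.
τ = (2.04×10⁻¹¹)(11.28)·sin27° = 1.045×10⁻¹⁰ N·m.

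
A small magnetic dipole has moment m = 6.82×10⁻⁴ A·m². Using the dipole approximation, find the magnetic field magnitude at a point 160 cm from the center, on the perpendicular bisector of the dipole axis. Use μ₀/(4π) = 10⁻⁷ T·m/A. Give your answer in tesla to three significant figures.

In the equatorial plane B = (μ₀/4π)·m/r³ (half the axial value).
B = (10⁻⁷)·(6.82×10⁻⁴) / (1.60)³ = 1.665×10⁻¹¹ T.

B ≈ 1.67×10⁻¹¹ T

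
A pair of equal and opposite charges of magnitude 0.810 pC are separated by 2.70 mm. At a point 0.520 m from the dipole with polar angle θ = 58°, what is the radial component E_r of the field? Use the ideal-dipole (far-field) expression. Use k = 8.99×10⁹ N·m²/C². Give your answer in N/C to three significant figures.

Dipole moment p = qd = (8.10×10⁻¹³ C)(0.00270 m) = 2.187×10⁻¹⁵ C·m.
For a dipole, E_r = (2kp cosθ)/r³.
kp/r³ = (8.99×10⁹)(2.187×10⁻¹⁵)/(0.520)³ = 1.398×10⁻⁴ N/C.
E_r = 2·1.398×10⁻⁴·cos58° = 1.482×10⁻⁴ N/C.

E_r ≈ 1.48×10⁻⁴ N/C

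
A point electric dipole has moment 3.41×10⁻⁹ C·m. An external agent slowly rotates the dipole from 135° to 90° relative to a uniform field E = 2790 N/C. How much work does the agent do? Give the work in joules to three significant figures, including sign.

W_ext = ΔU = U(θ₂) − U(θ₁) = −pE cosθ₂ − (−pE cosθ₁) = pE(cosθ₁ − cosθ₂).
W = (3.41×10⁻⁹)(2790)·(cos135° − cos90°) = (9.514×10⁻⁶)·(-0.7071) = -6.727×10⁻⁶ J.

W ≈ -6.73×10⁻⁶ J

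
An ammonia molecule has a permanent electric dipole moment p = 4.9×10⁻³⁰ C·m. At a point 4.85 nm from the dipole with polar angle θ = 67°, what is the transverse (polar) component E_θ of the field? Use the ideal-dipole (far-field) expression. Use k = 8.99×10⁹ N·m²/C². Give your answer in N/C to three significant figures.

E_θ ≈ 3.55×10⁵ N/C

For a dipole, E_θ = (kp sinθ)/r³.
kp/r³ = (8.99×10⁹)(4.90×10⁻³⁰)/(4.85×10⁻⁹)³ = 3.861×10⁵ N/C.
E_θ = 3.861×10⁵·sin67° = 3.554×10⁵ N/C.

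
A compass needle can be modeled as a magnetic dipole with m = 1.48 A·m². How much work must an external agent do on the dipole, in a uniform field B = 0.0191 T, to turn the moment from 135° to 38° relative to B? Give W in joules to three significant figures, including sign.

W ≈ -0.0423 J

W_ext = ΔU = −mB cosθ₂ + mB cosθ₁ = mB(cosθ₁ − cosθ₂).
W = (1.48)(0.0191)·(cos135° − cos38°) = (0.02827)·(-1.4951) = -0.04226 J.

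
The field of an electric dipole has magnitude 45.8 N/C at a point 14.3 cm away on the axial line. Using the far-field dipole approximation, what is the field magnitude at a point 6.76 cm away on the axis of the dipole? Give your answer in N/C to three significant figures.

Dipole fields scale as 1/r³ in the far field; the geometry is the same at both points.
E₂ = E₁ · (r₁/r₂)³ = 45.8 · (14.3/6.76)³.
(r₁/r₂)³ = (2.115)³ = 9.466.
E₂ ≈ 433.5 N/C.

E ≈ 434 N/C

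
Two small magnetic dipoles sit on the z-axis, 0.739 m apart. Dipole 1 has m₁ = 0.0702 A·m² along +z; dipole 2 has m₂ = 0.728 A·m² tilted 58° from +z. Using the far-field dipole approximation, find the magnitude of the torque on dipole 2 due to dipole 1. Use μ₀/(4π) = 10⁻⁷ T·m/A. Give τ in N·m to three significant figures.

τ ≈ 2.15×10⁻⁸ N·m

Dipole B is on the axis of dipole A, so B₁ there is axial: B₁ = (μ₀/4π)·2m₁/r³ along +z.
B₁ = 2(10⁻⁷)(0.0702)/(0.739)³ = 3.479×10⁻⁸ T.
τ = m₂ B₁ sinθ.
τ = (0.728)(3.479×10⁻⁸)·sin58° = 2.148×10⁻⁸ N·m.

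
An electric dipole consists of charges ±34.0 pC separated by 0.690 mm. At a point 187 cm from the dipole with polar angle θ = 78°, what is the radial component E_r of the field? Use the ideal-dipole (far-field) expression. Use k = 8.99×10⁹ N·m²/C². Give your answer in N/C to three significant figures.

Dipole moment p = qd = (3.40×10⁻¹¹ C)(6.90×10⁻⁴ m) = 2.346×10⁻¹⁴ C·m.
For a dipole, E_r = (2kp cosθ)/r³.
kp/r³ = (8.99×10⁹)(2.346×10⁻¹⁴)/(1.87)³ = 3.225×10⁻⁵ N/C.
E_r = 2·3.225×10⁻⁵·cos78° = 1.341×10⁻⁵ N/C.

E_r ≈ 1.34×10⁻⁵ N/C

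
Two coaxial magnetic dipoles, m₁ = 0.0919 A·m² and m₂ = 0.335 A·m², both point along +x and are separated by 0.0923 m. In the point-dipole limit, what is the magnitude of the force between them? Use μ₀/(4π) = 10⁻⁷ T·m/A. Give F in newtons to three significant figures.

On-axis B of dipole 1: B = (μ₀/4π)·2m₁/r³. Force on dipole 2: F = m₂·dB/dr.
dB/dr = −(μ₀/4π)·6m₁/r⁴, so |F| = (μ₀/4π)·6m₁m₂/r⁴.
F = 6(10⁻⁷)(0.0919)(0.335)/(0.0923)⁴ = 2.545×10⁻⁴ N.

F ≈ 2.55×10⁻⁴ N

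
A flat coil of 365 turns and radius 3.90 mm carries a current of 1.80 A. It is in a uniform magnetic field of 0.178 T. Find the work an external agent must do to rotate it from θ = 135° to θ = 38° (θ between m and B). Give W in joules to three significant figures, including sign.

W ≈ -0.00835 J

m = NIA = NIπa² = 365·(1.80)·π·(0.00390)² = 0.03139 A·m².
W_ext = ΔU = −mB cosθ₂ + mB cosθ₁ = mB(cosθ₁ − cosθ₂).
W = (0.03139)(0.178)·(cos135° − cos38°) = (0.005587)·(-1.4951) = -0.008354 J.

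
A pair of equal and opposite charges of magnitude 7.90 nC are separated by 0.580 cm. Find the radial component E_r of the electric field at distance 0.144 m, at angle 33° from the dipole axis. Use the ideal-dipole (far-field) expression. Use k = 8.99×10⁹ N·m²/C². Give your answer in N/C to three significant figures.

Dipole moment p = qd = (7.90×10⁻⁹ C)(0.00580 m) = 4.582×10⁻¹¹ C·m.
For a dipole, E_r = (2kp cosθ)/r³.
kp/r³ = (8.99×10⁹)(4.582×10⁻¹¹)/(0.144)³ = 138.0 N/C.
E_r = 2·138.0·cos33° = 231.4 N/C.

E_r ≈ 231 N/C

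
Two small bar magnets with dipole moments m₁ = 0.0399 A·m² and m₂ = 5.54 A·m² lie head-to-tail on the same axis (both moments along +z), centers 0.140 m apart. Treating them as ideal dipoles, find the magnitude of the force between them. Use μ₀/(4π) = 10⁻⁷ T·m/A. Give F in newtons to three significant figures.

On-axis B of dipole 1: B = (μ₀/4π)·2m₁/r³. Force on dipole 2: F = m₂·dB/dr.
dB/dr = −(μ₀/4π)·6m₁/r⁴, so |F| = (μ₀/4π)·6m₁m₂/r⁴.
F = 6(10⁻⁷)(0.0399)(5.54)/(0.140)⁴ = 3.452×10⁻⁴ N.

F ≈ 3.45×10⁻⁴ N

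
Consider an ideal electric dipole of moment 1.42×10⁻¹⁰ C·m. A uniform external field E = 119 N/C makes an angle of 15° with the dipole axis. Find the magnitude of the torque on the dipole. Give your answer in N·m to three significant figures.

τ ≈ 4.37×10⁻⁹ N·m

Torque on an electric dipole: τ = pE sinθ.
τ = (1.42×10⁻¹⁰)(119)·sin15° = 4.374×10⁻⁹ N·m.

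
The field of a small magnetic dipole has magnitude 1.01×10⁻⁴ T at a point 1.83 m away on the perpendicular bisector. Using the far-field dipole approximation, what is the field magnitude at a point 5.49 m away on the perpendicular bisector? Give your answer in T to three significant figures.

Dipole fields scale as 1/r³ in the far field; the geometry is the same at both points.
B₂ = B₁ · (r₁/r₂)³ = 1.01×10⁻⁴ · (1.83/5.49)³.
(r₁/r₂)³ = (0.3333)³ = 0.03704.
B₂ ≈ 3.741×10⁻⁶ T.

B ≈ 3.74×10⁻⁶ T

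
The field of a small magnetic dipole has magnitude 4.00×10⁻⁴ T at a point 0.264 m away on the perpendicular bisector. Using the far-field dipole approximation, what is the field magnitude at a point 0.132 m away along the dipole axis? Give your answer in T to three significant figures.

B ≈ 0.00640 T

Dipole fields scale as 1/r³ in the far field.
The axial field is twice the equatorial field at the same r, so the geometry factor is 2/1.
B₂ = B₁ · (2/1) · (r₁/r₂)³ = 4.00×10⁻⁴ · 2 · (0.264/0.132)³.
(r₁/r₂)³ = (2)³ = 8.
B₂ ≈ 0.006400 T.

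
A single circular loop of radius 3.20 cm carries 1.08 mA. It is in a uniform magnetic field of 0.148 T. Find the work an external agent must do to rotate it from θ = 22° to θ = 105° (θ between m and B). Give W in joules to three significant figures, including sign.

Magnetic moment m = IA = Iπa² = (0.00108)·π·(0.0320)² = 3.474×10⁻⁶ A·m².
W_ext = ΔU = −mB cosθ₂ + mB cosθ₁ = mB(cosθ₁ − cosθ₂).
W = (3.474×10⁻⁶)(0.148)·(cos22° − cos105°) = (5.142×10⁻⁷)·(+1.1860) = 6.098×10⁻⁷ J.

W ≈ 6.10×10⁻⁷ J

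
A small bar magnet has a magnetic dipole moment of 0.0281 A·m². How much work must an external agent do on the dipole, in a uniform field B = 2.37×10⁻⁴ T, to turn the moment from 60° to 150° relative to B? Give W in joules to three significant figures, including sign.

W_ext = ΔU = −mB cosθ₂ + mB cosθ₁ = mB(cosθ₁ − cosθ₂).
W = (0.0281)(2.37×10⁻⁴)·(cos60° − cos150°) = (6.660×10⁻⁶)·(+1.3660) = 9.097×10⁻⁶ J.

W ≈ 9.10×10⁻⁶ J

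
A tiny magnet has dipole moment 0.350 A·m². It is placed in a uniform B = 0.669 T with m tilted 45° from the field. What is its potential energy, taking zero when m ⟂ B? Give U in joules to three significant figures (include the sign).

U ≈ -0.166 J

U = −m·B = −mB cosθ.
U = −(0.350)(0.669)·cos45° = -0.1656 J.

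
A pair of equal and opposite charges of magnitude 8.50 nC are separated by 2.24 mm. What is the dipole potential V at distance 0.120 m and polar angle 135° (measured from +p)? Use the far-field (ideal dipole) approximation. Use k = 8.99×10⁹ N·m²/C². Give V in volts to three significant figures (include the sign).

V ≈ -8.41 V

Dipole moment p = qd = (8.50×10⁻⁹ C)(0.00224 m) = 1.904×10⁻¹¹ C·m.
The dipole potential is V = kp cosθ / r².
V = (8.99×10⁹)(1.904×10⁻¹¹)·cos135° / (0.120)² = -8.405 V.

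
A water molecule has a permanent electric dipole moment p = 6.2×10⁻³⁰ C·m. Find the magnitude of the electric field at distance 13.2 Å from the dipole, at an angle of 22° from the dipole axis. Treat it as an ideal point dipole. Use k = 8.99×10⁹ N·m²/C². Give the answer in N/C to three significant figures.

E ≈ 4.58×10⁷ N/C

At angle θ the dipole field magnitude is E = (kp/r³)·√(1 + 3cos²θ).
kp/r³ = (8.99×10⁹)(6.20×10⁻³⁰) / (1.32×10⁻⁹)³ = 2.423×10⁷ N/C.
√(1 + 3cos²22°) = √(1 + 3·0.8597) = √3.5790 ≈ 1.8918.
E ≈ 2.423×10⁷ × 1.892 = 4.585×10⁷ N/C.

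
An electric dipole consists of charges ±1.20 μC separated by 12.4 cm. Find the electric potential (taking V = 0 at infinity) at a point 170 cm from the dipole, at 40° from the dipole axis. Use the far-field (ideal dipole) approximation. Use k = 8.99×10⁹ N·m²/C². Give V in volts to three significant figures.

Dipole moment p = qd = (1.20×10⁻⁶ C)(0.124 m) = 1.488×10⁻⁷ C·m.
The dipole potential is V = kp cosθ / r².
V = (8.99×10⁹)(1.488×10⁻⁷)·cos40° / (1.70)² = 354.6 V.

V ≈ 355 V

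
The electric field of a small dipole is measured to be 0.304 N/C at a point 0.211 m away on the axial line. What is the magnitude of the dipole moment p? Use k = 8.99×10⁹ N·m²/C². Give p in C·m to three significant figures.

On axis E = 2kp/r³, so p = Er³/(2k).
p = (0.304)·(0.211)³ / (2·8.99×10⁹) = 1.588×10⁻¹³ C·m.

p ≈ 1.59×10⁻¹³ C·m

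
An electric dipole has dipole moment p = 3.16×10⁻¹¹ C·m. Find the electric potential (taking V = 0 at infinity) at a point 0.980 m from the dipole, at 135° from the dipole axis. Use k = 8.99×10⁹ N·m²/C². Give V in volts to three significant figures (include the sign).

The dipole potential is V = kp cosθ / r².
V = (8.99×10⁹)(3.16×10⁻¹¹)·cos135° / (0.980)² = -0.2092 V.

V ≈ -0.209 V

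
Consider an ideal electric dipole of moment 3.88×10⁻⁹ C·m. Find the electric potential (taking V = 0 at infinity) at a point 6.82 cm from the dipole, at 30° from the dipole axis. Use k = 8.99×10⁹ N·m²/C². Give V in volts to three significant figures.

V ≈ 6490 V

The dipole potential is V = kp cosθ / r².
V = (8.99×10⁹)(3.88×10⁻⁹)·cos30° / (0.0682)² = 6495 V.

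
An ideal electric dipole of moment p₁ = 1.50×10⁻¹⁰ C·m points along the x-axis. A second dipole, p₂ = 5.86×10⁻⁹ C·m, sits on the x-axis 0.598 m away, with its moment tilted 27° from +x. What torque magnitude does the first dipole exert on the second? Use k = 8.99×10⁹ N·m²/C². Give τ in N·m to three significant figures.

The second dipole sits on the axis of the first, so the field there is axial: E₁ = 2kp₁/r³ along +x.
E₁ = 2(8.99×10⁹)(1.50×10⁻¹⁰)/(0.598)³ = 12.61 N/C.
Torque on the second dipole: τ = p₂ E₁ sinθ.
τ = (5.86×10⁻⁹)(12.61)·sin27° = 3.355×10⁻⁸ N·m.

τ ≈ 3.36×10⁻⁸ N·m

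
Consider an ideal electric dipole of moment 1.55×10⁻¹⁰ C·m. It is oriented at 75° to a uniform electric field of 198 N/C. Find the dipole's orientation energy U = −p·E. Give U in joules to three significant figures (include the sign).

U ≈ -7.94×10⁻⁹ J

U = −p·E = −pE cosθ.
U = −(1.55×10⁻¹⁰)(198)·cos75° = -7.943×10⁻⁹ J.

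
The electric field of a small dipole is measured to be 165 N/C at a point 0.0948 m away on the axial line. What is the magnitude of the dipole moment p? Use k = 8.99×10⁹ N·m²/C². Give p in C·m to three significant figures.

p ≈ 7.82×10⁻¹² C·m

On axis E = 2kp/r³, so p = Er³/(2k).
p = (165)·(0.0948)³ / (2·8.99×10⁹) = 7.818×10⁻¹² C·m.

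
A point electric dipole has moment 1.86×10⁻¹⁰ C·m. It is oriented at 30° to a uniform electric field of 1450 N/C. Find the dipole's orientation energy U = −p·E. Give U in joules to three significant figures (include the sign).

U ≈ -2.34×10⁻⁷ J

U = −p·E = −pE cosθ.
U = −(1.86×10⁻¹⁰)(1450)·cos30° = -2.336×10⁻⁷ J.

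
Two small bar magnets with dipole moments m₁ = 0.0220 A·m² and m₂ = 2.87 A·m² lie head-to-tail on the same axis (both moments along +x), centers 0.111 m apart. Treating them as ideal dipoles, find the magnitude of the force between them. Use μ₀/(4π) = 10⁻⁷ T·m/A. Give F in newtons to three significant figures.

F ≈ 2.50×10⁻⁴ N

On-axis B of dipole 1: B = (μ₀/4π)·2m₁/r³. Force on dipole 2: F = m₂·dB/dr.
dB/dr = −(μ₀/4π)·6m₁/r⁴, so |F| = (μ₀/4π)·6m₁m₂/r⁴.
F = 6(10⁻⁷)(0.0220)(2.87)/(0.111)⁴ = 2.496×10⁻⁴ N.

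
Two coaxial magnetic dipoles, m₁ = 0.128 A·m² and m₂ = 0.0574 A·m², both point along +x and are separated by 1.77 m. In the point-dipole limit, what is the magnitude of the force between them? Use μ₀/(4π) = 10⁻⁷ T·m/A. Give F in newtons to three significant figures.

F ≈ 4.49×10⁻¹⁰ N

On-axis B of dipole 1: B = (μ₀/4π)·2m₁/r³. Force on dipole 2: F = m₂·dB/dr.
dB/dr = −(μ₀/4π)·6m₁/r⁴, so |F| = (μ₀/4π)·6m₁m₂/r⁴.
F = 6(10⁻⁷)(0.128)(0.0574)/(1.77)⁴ = 4.491×10⁻¹⁰ N.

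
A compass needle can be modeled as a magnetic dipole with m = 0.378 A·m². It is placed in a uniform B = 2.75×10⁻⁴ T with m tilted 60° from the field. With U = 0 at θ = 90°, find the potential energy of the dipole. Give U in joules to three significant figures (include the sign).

U ≈ -5.20×10⁻⁵ J

U = −m·B = −mB cosθ.
U = −(0.378)(2.75×10⁻⁴)·cos60° = -5.198×10⁻⁵ J.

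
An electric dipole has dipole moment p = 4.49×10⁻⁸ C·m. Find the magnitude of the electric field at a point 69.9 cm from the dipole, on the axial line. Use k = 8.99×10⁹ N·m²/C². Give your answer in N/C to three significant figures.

E ≈ 2360 N/C

On the dipole axis E = 2kp/r³.
E = 2·(8.99×10⁹)(4.49×10⁻⁸) / (0.699)³ = 2364 N/C.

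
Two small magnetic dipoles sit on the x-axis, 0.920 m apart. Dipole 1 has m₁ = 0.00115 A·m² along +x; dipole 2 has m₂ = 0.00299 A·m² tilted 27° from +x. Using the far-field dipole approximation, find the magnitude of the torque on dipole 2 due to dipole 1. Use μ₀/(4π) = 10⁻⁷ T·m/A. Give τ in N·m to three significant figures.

τ ≈ 4.01×10⁻¹³ N·m

Dipole B is on the axis of dipole A, so B₁ there is axial: B₁ = (μ₀/4π)·2m₁/r³ along +x.
B₁ = 2(10⁻⁷)(0.00115)/(0.920)³ = 2.954×10⁻¹⁰ T.
τ = m₂ B₁ sinθ.
τ = (0.00299)(2.954×10⁻¹⁰)·sin27° = 4.009×10⁻¹³ N·m.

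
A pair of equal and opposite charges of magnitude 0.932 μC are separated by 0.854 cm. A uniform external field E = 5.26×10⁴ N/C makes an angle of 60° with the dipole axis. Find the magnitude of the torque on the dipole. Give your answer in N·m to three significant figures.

Dipole moment p = qd = (9.32×10⁻⁷ C)(0.00854 m) = 7.959×10⁻⁹ C·m.
Torque on an electric dipole: τ = pE sinθ.
τ = (7.959×10⁻⁹)(5.26×10⁴)·sin60° = 3.626×10⁻⁴ N·m.

τ ≈ 3.63×10⁻⁴ N·m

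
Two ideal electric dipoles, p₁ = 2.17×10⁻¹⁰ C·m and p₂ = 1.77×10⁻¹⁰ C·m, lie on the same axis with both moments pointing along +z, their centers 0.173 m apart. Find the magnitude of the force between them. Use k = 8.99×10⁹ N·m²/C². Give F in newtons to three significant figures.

F ≈ 2.31×10⁻⁶ N

On-axis field of dipole 1 at distance r: E = 2kp₁/r³. Force on dipole 2 is F = p₂·dE/dr (gradient along axis).
dE/dr = −6kp₁/r⁴, so |F| = 6kp₁p₂/r⁴ (attractive for aligned moments).
F = 6(8.99×10⁹)(2.17×10⁻¹⁰)(1.77×10⁻¹⁰)/(0.173)⁴ = 2.313×10⁻⁶ N.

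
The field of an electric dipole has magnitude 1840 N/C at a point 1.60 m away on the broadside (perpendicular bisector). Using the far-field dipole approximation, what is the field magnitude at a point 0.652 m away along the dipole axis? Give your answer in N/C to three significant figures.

Dipole fields scale as 1/r³ in the far field.
The axial field is twice the equatorial field at the same r, so the geometry factor is 2/1.
E₂ = E₁ · (2/1) · (r₁/r₂)³ = 1840 · 2 · (1.60/0.652)³.
(r₁/r₂)³ = (2.454)³ = 14.78.
E₂ ≈ 5.438×10⁴ N/C.

E ≈ 5.44×10⁴ N/C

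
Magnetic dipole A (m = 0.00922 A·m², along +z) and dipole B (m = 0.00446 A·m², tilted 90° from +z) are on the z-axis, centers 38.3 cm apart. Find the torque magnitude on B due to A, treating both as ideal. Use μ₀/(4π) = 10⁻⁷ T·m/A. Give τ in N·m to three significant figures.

τ ≈ 1.46×10⁻¹⁰ N·m

Dipole B is on the axis of dipole A, so B₁ there is axial: B₁ = (μ₀/4π)·2m₁/r³ along +z.
B₁ = 2(10⁻⁷)(0.00922)/(0.383)³ = 3.282×10⁻⁸ T.
τ = m₂ B₁ sinθ.
τ = (0.00446)(3.282×10⁻⁸)·sin90° = 1.464×10⁻¹⁰ N·m.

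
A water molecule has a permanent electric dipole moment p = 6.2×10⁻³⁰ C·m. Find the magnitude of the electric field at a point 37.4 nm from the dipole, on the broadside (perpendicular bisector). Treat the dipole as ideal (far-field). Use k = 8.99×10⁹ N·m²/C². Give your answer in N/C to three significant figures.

E ≈ 1070 N/C

In the equatorial plane E = kp/r³.
E = (8.99×10⁹)(6.20×10⁻³⁰) / (3.74×10⁻⁸)³ = 1065 N/C.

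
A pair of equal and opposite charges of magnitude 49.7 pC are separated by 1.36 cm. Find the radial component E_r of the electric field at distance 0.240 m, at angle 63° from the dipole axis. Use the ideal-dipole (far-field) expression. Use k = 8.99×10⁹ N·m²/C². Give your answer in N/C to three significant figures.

E_r ≈ 0.399 N/C

Dipole moment p = qd = (4.97×10⁻¹¹ C)(0.0136 m) = 6.759×10⁻¹³ C·m.
For a dipole, E_r = (2kp cosθ)/r³.
kp/r³ = (8.99×10⁹)(6.759×10⁻¹³)/(0.240)³ = 0.4396 N/C.
E_r = 2·0.4396·cos63° = 0.3991 N/C.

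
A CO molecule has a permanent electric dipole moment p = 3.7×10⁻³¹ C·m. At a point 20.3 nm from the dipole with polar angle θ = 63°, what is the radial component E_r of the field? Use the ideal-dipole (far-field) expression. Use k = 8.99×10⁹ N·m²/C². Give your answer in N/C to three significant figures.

E_r ≈ 361 N/C

For a dipole, E_r = (2kp cosθ)/r³.
kp/r³ = (8.99×10⁹)(3.70×10⁻³¹)/(2.03×10⁻⁸)³ = 397.6 N/C.
E_r = 2·397.6·cos63° = 361.0 N/C.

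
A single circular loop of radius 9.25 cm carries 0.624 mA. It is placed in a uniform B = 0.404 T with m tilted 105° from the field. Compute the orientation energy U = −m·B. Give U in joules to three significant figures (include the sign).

U ≈ 1.75×10⁻⁶ J

Magnetic moment m = IA = Iπa² = (6.24×10⁻⁴)·π·(0.0925)² = 1.677×10⁻⁵ A·m².
U = −m·B = −mB cosθ.
U = −(1.677×10⁻⁵)(0.404)·cos105° = 1.754×10⁻⁶ J.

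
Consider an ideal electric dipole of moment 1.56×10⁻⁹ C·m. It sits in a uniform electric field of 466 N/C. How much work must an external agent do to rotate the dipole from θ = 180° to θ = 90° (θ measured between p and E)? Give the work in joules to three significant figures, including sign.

W_ext = ΔU = U(θ₂) − U(θ₁) = −pE cosθ₂ − (−pE cosθ₁) = pE(cosθ₁ − cosθ₂).
W = (1.56×10⁻⁹)(466)·(cos180° − cos90°) = (7.270×10⁻⁷)·(-1.0000) = -7.270×10⁻⁷ J.

W ≈ -7.27×10⁻⁷ J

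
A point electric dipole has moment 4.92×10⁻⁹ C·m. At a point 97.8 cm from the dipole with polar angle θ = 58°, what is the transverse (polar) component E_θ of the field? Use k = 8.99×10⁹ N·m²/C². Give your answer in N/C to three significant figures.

E_θ ≈ 40.1 N/C

For a dipole, E_θ = (kp sinθ)/r³.
kp/r³ = (8.99×10⁹)(4.92×10⁻⁹)/(0.978)³ = 47.28 N/C.
E_θ = 47.28·sin58° = 40.10 N/C.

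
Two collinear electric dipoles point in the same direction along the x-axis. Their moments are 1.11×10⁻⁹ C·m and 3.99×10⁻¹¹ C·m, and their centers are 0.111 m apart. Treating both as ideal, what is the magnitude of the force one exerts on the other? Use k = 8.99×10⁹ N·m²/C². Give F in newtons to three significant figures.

On-axis field of dipole 1 at distance r: E = 2kp₁/r³. Force on dipole 2 is F = p₂·dE/dr (gradient along axis).
dE/dr = −6kp₁/r⁴, so |F| = 6kp₁p₂/r⁴ (attractive for aligned moments).
F = 6(8.99×10⁹)(1.11×10⁻⁹)(3.99×10⁻¹¹)/(0.111)⁴ = 1.574×10⁻⁵ N.

F ≈ 1.57×10⁻⁵ N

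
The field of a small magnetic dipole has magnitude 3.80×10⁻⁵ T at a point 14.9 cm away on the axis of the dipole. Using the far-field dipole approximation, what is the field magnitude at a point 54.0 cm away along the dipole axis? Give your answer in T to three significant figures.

Dipole fields scale as 1/r³ in the far field; the geometry is the same at both points.
B₂ = B₁ · (r₁/r₂)³ = 3.80×10⁻⁵ · (14.9/54.0)³.
(r₁/r₂)³ = (0.2759)³ = 0.02101.
B₂ ≈ 7.983×10⁻⁷ T.

B ≈ 7.98×10⁻⁷ T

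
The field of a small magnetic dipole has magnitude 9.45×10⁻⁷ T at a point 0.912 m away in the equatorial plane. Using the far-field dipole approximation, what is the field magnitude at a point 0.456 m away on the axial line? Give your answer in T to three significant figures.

Dipole fields scale as 1/r³ in the far field.
The axial field is twice the equatorial field at the same r, so the geometry factor is 2/1.
B₂ = B₁ · (2/1) · (r₁/r₂)³ = 9.45×10⁻⁷ · 2 · (0.912/0.456)³.
(r₁/r₂)³ = (2)³ = 8.
B₂ ≈ 1.512×10⁻⁵ T.

B ≈ 1.51×10⁻⁵ T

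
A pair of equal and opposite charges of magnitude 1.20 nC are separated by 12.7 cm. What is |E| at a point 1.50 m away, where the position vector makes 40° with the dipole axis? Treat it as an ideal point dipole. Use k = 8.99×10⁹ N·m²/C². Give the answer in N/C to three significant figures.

E ≈ 0.674 N/C

Dipole moment p = qd = (1.20×10⁻⁹ C)(0.127 m) = 1.524×10⁻¹⁰ C·m.
At angle θ the dipole field magnitude is E = (kp/r³)·√(1 + 3cos²θ).
kp/r³ = (8.99×10⁹)(1.524×10⁻¹⁰) / (1.50)³ = 0.4059 N/C.
√(1 + 3cos²40°) = √(1 + 3·0.5868) = √2.7605 ≈ 1.6615.
E ≈ 0.4059 × 1.661 = 0.6745 N/C.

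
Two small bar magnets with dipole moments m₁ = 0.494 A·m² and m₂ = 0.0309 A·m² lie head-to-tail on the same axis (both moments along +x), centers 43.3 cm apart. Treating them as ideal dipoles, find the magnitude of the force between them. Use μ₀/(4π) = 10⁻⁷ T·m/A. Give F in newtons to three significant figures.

F ≈ 2.61×10⁻⁷ N

On-axis B of dipole 1: B = (μ₀/4π)·2m₁/r³. Force on dipole 2: F = m₂·dB/dr.
dB/dr = −(μ₀/4π)·6m₁/r⁴, so |F| = (μ₀/4π)·6m₁m₂/r⁴.
F = 6(10⁻⁷)(0.494)(0.0309)/(0.433)⁴ = 2.605×10⁻⁷ N.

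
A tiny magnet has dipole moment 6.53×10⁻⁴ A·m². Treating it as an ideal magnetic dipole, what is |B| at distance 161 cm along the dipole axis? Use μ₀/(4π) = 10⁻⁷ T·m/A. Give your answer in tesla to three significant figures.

On axis B = (μ₀/4π)·2m/r³.
B = 2·(10⁻⁷)·(6.53×10⁻⁴) / (1.61)³ = 3.129×10⁻¹¹ T.

B ≈ 3.13×10⁻¹¹ T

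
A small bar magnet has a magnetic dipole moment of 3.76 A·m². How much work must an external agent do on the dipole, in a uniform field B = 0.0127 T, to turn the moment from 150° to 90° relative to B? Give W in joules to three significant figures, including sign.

W_ext = ΔU = −mB cosθ₂ + mB cosθ₁ = mB(cosθ₁ − cosθ₂).
W = (3.76)(0.0127)·(cos150° − cos90°) = (0.04775)·(-0.8660) = -0.04135 J.

W ≈ -0.0414 J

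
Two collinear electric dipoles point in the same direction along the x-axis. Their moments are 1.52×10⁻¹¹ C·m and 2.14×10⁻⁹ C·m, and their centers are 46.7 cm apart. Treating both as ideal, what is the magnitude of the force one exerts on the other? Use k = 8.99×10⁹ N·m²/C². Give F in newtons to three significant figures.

On-axis field of dipole 1 at distance r: E = 2kp₁/r³. Force on dipole 2 is F = p₂·dE/dr (gradient along axis).
dE/dr = −6kp₁/r⁴, so |F| = 6kp₁p₂/r⁴ (attractive for aligned moments).
F = 6(8.99×10⁹)(1.52×10⁻¹¹)(2.14×10⁻⁹)/(0.467)⁴ = 3.689×10⁻⁸ N.

F ≈ 3.69×10⁻⁸ N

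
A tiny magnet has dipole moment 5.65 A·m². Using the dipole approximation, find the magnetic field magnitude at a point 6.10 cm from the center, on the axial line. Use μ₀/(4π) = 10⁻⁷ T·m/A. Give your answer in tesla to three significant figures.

On axis B = (μ₀/4π)·2m/r³.
B = 2·(10⁻⁷)·(5.65) / (0.0610)³ = 0.004978 T.

B ≈ 0.00498 T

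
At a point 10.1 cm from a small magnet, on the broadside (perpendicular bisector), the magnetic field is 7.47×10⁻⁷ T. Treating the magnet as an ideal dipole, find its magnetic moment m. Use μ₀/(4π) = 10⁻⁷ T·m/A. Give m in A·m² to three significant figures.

In the equatorial plane B = (μ₀/4π)·m/r³, so m = Br³·4π/(μ₀).
m = (7.47×10⁻⁷)·(0.101)³ / (10⁻⁷) = 0.007696 A·m².

m ≈ 0.00770 A·m²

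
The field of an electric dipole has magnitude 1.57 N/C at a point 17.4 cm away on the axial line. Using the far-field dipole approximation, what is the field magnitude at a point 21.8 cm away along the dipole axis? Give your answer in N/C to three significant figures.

E ≈ 0.798 N/C

Dipole fields scale as 1/r³ in the far field; the geometry is the same at both points.
E₂ = E₁ · (r₁/r₂)³ = 1.57 · (17.4/21.8)³.
(r₁/r₂)³ = (0.7982)³ = 0.5085.
E₂ ≈ 0.7983 N/C.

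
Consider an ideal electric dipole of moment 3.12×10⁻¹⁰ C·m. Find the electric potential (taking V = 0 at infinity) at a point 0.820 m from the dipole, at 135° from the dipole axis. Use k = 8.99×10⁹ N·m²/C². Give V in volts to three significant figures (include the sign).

V ≈ -2.95 V

The dipole potential is V = kp cosθ / r².
V = (8.99×10⁹)(3.12×10⁻¹⁰)·cos135° / (0.820)² = -2.950 V.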